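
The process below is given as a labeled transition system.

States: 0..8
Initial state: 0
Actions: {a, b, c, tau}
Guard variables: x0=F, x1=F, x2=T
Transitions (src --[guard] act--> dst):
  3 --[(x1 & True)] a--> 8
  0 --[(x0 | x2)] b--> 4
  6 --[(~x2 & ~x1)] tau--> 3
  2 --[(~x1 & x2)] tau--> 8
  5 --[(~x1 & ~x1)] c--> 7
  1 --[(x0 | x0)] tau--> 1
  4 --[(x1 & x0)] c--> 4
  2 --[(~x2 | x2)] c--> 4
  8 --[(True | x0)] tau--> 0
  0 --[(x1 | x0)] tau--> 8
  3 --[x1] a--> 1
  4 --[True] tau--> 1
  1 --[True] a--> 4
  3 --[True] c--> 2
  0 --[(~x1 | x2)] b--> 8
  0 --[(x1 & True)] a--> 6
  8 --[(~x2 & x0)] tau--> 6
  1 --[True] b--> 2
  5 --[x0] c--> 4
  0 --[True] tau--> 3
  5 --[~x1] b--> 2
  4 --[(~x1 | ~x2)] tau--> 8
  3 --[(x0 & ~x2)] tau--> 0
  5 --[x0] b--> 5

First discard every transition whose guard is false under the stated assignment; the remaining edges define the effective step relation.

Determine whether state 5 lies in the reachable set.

After dropping false guards: 13 live edges.
L0 = {0}
L1 = {3,4,8}  cumulative {0,3,4,8}
L2 = {1,2}  cumulative {0,1,2,3,4,8}
R = {0,1,2,3,4,8}

Answer: UNREACHABLE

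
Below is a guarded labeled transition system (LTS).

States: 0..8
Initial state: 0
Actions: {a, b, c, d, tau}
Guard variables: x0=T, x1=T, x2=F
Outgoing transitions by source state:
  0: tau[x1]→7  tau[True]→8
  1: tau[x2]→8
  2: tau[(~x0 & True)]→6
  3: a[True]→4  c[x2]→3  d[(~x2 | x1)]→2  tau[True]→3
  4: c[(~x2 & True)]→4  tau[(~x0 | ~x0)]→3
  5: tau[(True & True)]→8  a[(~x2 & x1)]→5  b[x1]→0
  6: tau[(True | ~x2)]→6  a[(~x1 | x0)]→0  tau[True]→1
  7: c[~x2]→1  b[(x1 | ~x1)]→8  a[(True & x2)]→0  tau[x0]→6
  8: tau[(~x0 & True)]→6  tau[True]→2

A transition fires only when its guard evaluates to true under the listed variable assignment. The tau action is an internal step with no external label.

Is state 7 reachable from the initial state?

After dropping false guards: 16 live edges.
L0 = {0}
L1 = {7,8}  now seen {0,7,8}
L2 = {1,2,6}  now seen {0,1,2,6,7,8}
Reach set: {0,1,2,6,7,8}
Path to 7: tau

Answer: REACHABLE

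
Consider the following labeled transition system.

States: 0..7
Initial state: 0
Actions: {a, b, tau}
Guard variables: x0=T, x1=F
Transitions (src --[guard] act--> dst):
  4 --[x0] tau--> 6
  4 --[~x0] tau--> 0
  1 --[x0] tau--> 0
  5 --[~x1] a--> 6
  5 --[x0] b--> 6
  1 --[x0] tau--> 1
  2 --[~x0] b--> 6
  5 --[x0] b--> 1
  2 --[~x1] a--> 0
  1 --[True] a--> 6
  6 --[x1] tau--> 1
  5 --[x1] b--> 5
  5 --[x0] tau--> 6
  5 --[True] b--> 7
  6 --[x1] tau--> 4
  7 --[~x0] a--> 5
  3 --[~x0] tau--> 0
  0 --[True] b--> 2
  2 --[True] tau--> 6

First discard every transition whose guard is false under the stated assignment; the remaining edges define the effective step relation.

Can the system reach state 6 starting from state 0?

Guard filter leaves 12 enabled edge(s).
depth 0: {0}
depth 1: {2}  now seen {0,2}
depth 2: {6}  now seen {0,2,6}
R = {0,2,6}
witness 6: b·tau

Answer: REACHABLE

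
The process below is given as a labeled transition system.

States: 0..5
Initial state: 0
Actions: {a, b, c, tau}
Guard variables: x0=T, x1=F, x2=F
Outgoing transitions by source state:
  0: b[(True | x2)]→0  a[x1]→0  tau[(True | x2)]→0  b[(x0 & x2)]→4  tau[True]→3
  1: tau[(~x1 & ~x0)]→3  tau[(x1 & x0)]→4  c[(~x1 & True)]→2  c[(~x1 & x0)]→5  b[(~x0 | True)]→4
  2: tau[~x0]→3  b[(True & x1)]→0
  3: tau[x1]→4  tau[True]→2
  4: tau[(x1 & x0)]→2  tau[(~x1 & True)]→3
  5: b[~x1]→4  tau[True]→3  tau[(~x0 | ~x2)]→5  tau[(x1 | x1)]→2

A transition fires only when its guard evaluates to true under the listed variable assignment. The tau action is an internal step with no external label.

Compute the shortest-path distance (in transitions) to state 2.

Answer: 2

Analysis:
Layered search for 2:
  Layer 0: {0}
  Layer 1: {3}
  Layer 2: {2}
depth(2)=2, e.g. tau·tau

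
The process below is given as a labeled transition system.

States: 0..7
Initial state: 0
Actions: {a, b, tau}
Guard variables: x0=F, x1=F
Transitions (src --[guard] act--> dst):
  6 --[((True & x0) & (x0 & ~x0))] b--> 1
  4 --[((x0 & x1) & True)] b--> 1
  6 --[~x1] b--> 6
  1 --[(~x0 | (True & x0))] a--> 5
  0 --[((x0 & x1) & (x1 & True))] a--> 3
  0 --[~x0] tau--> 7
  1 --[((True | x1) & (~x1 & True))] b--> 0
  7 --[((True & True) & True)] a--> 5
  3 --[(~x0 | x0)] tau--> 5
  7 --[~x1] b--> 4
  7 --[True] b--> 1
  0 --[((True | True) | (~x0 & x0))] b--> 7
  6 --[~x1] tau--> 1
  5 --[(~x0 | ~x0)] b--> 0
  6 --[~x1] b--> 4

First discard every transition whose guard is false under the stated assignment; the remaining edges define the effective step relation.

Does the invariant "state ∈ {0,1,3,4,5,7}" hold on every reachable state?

Allowed set {0,1,3,4,5,7}
Reach set: {0,1,4,5,7}
  0: ✓
  1: ✓
  4: ✓
  5: ✓
  7: ✓

Answer: INVARIANT HOLDS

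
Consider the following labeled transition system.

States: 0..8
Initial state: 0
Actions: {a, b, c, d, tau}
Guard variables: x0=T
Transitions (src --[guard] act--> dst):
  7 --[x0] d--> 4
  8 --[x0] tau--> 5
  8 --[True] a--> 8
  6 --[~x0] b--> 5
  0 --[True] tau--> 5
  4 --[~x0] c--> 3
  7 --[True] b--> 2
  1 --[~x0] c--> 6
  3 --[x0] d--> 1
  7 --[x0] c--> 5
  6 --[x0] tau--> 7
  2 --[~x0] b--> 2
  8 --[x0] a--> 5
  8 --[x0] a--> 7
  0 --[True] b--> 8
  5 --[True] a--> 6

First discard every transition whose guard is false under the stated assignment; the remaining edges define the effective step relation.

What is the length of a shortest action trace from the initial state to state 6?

Answer: 2

Working:
Layered search for 6:
  L0 = {0}
  L1 = {5,8}
  L2 = {6,7}
first hit 6 at d=2 via tau·a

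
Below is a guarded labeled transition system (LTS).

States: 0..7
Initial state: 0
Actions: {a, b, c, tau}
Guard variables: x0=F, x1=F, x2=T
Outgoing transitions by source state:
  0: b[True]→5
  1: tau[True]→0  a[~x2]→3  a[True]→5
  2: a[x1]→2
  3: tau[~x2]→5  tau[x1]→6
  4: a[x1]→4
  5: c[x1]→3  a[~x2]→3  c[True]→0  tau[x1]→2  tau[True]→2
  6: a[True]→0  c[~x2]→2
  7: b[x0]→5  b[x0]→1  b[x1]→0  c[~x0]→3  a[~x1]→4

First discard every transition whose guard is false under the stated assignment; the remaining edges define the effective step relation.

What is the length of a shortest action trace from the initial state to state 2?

Answer: 2

Working:
Breadth-first toward 2:
  Layer 0: {0}
  Layer 1: {5}
  Layer 2: {2}
2 enters at depth 2; path b·tau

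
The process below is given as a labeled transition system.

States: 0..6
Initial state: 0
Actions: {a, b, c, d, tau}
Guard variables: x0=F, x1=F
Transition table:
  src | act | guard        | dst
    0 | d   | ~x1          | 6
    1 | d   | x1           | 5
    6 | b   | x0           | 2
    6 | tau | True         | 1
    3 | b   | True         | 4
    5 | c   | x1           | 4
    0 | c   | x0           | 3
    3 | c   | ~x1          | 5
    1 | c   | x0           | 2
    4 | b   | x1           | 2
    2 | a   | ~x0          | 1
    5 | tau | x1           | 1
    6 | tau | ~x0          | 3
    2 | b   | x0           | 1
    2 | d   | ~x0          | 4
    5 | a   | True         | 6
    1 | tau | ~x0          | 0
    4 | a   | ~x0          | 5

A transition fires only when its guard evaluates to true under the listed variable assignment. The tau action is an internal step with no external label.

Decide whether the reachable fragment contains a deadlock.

Answer: DEADLOCK-FREE

Working:
Reachable = {0,1,3,4,5,6}
  0: d→6  [1 out]
  1: tau→0  [1 out]
  3: b→4  c→5  [2 out]
  4: a→5  [1 out]
  5: a→6  [1 out]
  6: tau→1  tau→3  [2 out]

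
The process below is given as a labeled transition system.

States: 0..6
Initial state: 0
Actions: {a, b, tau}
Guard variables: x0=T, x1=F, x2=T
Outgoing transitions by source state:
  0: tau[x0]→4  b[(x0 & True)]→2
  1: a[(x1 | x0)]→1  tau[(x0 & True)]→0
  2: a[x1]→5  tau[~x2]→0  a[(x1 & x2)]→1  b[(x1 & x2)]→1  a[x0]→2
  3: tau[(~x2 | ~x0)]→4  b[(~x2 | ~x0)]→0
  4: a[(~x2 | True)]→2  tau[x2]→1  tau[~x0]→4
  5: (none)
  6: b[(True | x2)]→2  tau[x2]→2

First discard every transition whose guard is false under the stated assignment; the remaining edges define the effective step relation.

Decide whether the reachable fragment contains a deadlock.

Answer: DEADLOCK-FREE

Trace:
R = {0,1,2,4}
  0: b→2  tau→4  [2 exit(s)]
  1: a→1  tau→0  [2 exit(s)]
  2: a→2  [1 exit(s)]
  4: a→2  tau→1  [2 exit(s)]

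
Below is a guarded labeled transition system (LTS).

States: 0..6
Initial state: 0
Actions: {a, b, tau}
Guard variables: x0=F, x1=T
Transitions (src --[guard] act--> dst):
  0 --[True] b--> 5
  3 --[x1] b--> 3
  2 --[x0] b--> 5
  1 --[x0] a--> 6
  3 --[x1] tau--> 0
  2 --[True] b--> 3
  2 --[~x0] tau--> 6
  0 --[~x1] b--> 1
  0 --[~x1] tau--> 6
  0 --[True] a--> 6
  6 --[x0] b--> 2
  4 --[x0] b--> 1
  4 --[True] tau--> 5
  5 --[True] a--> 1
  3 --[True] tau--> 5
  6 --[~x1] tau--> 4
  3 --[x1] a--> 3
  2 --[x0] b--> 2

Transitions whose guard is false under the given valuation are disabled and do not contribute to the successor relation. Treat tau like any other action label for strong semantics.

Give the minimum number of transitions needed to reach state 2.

Layered search for 2:
  L0 = {0}
  L1 = {5,6}
  L2 = {1}
2 never appears.

Answer: UNREACHABLE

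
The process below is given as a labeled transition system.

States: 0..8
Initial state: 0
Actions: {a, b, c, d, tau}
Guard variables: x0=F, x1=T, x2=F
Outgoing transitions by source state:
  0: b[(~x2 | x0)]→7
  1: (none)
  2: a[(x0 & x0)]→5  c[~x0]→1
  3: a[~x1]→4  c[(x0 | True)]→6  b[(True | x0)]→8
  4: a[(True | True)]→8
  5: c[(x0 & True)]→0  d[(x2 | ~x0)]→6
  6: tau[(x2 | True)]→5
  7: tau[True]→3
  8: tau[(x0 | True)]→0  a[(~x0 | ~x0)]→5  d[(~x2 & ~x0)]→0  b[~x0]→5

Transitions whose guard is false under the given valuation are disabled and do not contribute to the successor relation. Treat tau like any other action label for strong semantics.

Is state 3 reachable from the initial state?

Answer: REACHABLE

Trace:
12 transition(s) survive guard evaluation.
L0 = {0}
L1 = {7}  total {0,7}
L2 = {3}  total {0,3,7}
L3 = {6,8}  total {0,3,6,7,8}
L4 = {5}  total {0,3,5,6,7,8}
Reachable = {0,3,5,6,7,8}
trace reaching 3: b·tau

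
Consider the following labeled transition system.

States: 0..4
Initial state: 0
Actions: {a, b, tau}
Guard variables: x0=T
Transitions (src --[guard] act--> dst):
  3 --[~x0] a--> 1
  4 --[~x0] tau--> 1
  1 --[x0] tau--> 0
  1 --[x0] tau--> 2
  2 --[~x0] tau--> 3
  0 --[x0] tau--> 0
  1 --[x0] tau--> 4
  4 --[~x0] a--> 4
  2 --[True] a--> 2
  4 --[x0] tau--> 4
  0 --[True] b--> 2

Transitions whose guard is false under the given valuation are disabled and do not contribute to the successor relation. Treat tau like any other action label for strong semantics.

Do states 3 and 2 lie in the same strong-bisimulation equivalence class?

Answer: NOT BISIMILAR

Trace:
Compute ~ classes (split until stable):
  P[0] = {{0,1,2,3,4}}
  P[1] = {{0},{1,4},{2},{3}}
  P[2] = {{0},{1},{2},{3},{4}}
5 equivalence class(es) (converged in 3)
3∈{3}, 2∈{2}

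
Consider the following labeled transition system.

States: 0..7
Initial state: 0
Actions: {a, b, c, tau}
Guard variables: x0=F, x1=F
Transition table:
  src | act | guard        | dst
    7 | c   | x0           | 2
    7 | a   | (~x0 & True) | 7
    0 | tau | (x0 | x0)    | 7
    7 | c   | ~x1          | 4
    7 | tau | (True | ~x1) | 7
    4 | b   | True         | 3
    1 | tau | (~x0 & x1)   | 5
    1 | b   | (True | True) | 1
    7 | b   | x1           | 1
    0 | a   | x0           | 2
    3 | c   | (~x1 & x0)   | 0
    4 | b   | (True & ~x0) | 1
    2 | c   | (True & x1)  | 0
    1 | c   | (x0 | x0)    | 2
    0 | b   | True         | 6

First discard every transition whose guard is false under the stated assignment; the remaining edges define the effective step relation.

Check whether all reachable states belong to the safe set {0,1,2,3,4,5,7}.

Answer: INVARIANT VIOLATED at state 6

Analysis:
Safe = {0,1,2,3,4,5,7}
Reach set: {0,6}
  0: ok
  6: VIOLATES
witness against invariant: b → 6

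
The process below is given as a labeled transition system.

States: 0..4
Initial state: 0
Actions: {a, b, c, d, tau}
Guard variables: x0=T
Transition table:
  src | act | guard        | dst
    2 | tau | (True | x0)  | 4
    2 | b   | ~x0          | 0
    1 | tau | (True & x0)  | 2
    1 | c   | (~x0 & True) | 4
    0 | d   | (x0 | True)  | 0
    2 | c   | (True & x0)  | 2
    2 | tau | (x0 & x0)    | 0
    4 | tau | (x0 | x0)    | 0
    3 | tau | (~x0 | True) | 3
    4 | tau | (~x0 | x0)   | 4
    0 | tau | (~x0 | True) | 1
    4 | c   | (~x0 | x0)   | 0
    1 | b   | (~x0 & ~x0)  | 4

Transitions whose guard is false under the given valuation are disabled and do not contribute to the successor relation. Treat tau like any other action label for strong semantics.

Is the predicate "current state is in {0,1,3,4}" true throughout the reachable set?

Inv-set: {0,1,3,4}
Reachable = {0,1,2,4}
  0: safe
  1: safe
  2: VIOLATES
  4: safe
witness against invariant: tau·tau → 2

Answer: INVARIANT VIOLATED at state 2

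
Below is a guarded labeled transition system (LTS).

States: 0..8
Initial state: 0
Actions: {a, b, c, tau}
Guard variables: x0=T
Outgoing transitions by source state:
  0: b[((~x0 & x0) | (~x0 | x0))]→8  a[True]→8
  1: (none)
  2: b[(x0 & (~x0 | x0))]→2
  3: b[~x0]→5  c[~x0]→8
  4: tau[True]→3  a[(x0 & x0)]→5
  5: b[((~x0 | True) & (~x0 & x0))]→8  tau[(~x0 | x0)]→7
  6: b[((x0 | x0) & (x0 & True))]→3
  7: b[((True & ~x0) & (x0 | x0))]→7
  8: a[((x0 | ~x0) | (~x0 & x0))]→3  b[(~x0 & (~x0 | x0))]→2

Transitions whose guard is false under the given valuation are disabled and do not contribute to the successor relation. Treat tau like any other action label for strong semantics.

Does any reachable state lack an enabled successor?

Answer: DEADLOCK at state 3

Trace:
Reach set: {0,3,8}
  0: a→8  b→8  [deg 2]
  3: ∅  [no exit]
  8: a→3  [deg 1]
Path to 3: b·a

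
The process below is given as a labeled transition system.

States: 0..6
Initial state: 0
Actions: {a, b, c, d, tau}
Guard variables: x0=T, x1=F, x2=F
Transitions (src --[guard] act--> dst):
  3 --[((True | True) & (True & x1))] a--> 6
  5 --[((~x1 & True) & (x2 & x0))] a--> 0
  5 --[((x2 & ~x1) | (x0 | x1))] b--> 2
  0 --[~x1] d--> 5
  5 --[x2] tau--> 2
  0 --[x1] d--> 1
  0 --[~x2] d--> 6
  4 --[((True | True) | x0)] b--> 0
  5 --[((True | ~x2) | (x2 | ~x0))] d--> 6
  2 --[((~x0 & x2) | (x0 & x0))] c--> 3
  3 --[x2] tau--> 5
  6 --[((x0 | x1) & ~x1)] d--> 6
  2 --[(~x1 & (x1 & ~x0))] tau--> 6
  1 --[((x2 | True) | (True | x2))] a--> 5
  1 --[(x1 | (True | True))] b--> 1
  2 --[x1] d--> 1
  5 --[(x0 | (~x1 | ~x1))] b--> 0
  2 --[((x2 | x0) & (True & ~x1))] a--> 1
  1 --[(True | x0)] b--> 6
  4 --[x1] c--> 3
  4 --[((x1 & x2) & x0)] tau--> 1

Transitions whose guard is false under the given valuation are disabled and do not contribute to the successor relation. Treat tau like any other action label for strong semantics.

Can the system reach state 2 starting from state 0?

Answer: REACHABLE

Working:
After dropping false guards: 12 live edges.
depth 0: {0}
depth 1: {5,6}  now seen {0,5,6}
depth 2: {2}  now seen {0,2,5,6}
depth 3: {1,3}  now seen {0,1,2,3,5,6}
Reach set: {0,1,2,3,5,6}
Path to 2: d·b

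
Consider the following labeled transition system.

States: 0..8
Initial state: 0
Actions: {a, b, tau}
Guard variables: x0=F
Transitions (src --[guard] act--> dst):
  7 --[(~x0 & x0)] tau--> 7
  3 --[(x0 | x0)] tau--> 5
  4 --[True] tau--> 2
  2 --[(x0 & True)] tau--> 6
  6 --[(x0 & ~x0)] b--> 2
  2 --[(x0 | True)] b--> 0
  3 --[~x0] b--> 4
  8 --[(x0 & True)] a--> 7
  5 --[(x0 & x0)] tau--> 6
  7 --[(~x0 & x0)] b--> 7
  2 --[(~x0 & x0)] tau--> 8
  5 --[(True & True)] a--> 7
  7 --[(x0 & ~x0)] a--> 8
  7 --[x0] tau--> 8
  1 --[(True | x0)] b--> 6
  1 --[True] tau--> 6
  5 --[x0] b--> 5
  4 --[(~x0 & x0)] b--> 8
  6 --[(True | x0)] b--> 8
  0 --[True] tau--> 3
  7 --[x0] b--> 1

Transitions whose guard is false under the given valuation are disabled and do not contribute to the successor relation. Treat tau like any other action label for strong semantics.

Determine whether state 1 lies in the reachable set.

8 transition(s) survive guard evaluation.
L0 = {0}
L1 = {3}  total {0,3}
L2 = {4}  total {0,3,4}
L3 = {2}  total {0,2,3,4}
Reach set: {0,2,3,4}

Answer: UNREACHABLE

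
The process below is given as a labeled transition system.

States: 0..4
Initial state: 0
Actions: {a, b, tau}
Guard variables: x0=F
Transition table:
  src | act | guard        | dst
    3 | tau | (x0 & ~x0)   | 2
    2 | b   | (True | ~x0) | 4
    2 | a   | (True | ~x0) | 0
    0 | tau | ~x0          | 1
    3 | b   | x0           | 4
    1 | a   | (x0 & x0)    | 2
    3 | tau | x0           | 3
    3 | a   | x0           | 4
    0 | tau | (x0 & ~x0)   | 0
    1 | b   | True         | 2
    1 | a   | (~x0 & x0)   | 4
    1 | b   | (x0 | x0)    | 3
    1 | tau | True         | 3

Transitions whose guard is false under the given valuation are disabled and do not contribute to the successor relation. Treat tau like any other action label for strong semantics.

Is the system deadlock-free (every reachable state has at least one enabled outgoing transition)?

R = {0,1,2,3,4}
  0: tau→1  [1 out]
  1: b→2  tau→3  [2 out]
  2: a→0  b→4  [2 out]
  3: ∅  [no exit]
  4: ∅  [no exit]
trace reaching 3: tau·tau

Answer: DEADLOCK at state 3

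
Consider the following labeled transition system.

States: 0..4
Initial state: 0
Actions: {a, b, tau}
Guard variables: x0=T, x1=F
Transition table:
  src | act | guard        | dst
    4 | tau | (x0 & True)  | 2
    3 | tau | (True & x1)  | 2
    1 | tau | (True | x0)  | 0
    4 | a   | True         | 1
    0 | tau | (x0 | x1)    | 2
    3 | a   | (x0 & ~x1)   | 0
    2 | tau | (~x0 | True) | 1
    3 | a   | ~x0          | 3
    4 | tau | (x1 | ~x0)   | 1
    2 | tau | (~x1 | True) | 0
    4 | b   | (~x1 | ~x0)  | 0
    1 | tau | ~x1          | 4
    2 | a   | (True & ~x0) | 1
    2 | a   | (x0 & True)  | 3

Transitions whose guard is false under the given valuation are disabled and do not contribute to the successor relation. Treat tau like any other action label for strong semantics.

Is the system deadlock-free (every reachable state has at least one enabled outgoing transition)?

Answer: DEADLOCK-FREE

Trace:
Reachable = {0,1,2,3,4}
  0: tau→2  [deg 1]
  1: tau→0  tau→4  [deg 2]
  2: a→3  tau→0  tau→1  [deg 3]
  3: a→0  [deg 1]
  4: a→1  b→0  tau→2  [deg 3]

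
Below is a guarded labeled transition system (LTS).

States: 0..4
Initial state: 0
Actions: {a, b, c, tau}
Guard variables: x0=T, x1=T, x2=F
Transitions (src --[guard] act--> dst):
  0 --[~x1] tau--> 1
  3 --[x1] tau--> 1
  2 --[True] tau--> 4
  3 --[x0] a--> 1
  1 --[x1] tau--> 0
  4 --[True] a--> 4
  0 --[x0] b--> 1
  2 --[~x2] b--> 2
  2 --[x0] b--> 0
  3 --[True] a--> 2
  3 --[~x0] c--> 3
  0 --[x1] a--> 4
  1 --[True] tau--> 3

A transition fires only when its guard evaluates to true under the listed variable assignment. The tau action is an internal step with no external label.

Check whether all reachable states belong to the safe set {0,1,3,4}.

Answer: INVARIANT VIOLATED at state 2

Analysis:
Safe = {0,1,3,4}
Reach set: {0,1,2,3,4}
  0: ✓
  1: ✓
  2: VIOLATES
  3: ✓
  4: ✓
witness against invariant: b·tau·a → 2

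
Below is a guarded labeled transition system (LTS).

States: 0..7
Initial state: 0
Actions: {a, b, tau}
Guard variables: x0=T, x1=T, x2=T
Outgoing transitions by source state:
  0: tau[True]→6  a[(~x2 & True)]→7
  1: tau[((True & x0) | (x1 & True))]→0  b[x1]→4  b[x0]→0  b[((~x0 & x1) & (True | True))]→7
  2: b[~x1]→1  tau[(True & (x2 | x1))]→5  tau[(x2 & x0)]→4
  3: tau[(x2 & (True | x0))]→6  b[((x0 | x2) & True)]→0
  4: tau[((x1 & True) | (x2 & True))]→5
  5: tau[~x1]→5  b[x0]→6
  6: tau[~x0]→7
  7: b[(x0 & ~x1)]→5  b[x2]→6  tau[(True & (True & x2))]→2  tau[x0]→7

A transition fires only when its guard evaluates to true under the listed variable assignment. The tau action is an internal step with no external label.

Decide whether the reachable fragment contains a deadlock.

Answer: DEADLOCK at state 6

Analysis:
R = {0,6}
  0: tau→6  [1 exit(s)]
  6: ∅  [deadlock]
trace reaching 6: tau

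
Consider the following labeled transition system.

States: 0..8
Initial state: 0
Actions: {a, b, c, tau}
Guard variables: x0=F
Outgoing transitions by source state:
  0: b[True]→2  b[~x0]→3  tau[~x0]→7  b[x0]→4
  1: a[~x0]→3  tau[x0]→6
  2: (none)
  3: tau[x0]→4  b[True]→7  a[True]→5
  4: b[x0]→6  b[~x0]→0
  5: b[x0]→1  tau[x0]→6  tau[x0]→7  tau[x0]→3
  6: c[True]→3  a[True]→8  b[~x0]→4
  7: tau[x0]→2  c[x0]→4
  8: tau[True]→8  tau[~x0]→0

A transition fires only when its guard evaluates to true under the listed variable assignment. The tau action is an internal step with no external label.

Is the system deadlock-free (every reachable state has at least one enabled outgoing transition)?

R = {0,2,3,5,7}
  0: b→2  b→3  tau→7  [deg 3]
  2: ∅  [deadlock]
  3: a→5  b→7  [deg 2]
  5: ∅  [deadlock]
  7: ∅  [deadlock]
Path to 2: b

Answer: DEADLOCK at state 2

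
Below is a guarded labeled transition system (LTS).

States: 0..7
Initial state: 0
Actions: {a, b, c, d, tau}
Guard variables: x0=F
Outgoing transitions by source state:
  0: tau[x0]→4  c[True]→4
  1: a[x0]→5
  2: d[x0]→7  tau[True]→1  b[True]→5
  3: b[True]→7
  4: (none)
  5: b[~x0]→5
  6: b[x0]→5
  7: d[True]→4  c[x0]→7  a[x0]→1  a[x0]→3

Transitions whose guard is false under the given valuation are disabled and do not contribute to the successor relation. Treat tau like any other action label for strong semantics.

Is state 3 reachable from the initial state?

Guard filter leaves 6 enabled edge(s).
Layer 0: {0}
Layer 1: {4}  now seen {0,4}
R = {0,4}

Answer: UNREACHABLE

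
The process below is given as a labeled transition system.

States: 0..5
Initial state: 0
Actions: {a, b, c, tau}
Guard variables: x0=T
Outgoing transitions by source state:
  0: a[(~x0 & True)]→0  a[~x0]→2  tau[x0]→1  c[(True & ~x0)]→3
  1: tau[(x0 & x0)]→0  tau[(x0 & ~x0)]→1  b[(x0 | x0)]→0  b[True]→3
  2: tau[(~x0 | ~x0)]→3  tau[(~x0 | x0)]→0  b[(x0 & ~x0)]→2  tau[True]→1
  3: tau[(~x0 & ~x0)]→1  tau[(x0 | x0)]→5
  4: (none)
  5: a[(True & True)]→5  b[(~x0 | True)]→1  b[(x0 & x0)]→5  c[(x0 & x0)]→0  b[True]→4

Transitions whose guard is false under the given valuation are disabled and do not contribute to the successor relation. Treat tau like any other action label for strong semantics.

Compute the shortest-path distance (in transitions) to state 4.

Answer: 4

Trace:
BFS to 4:
  L0 = {0}
  L1 = {1}
  L2 = {3}
  L3 = {5}
  L4 = {4}
first hit 4 at d=4 via tau·b·tau·b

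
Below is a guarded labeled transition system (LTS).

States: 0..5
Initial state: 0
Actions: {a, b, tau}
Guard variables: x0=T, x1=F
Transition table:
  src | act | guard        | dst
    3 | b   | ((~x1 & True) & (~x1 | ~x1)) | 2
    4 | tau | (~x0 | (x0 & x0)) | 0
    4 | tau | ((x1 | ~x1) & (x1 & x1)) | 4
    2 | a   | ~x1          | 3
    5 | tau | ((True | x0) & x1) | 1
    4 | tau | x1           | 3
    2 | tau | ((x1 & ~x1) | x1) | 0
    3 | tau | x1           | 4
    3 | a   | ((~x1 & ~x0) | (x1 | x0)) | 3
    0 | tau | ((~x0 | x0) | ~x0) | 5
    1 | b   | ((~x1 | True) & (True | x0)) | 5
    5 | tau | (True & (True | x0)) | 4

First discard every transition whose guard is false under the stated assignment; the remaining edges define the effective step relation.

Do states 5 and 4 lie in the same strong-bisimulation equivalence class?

Compute ~ classes (split until stable):
  P[0] = {{0,1,2,3,4,5}}
  P[1] = {{0,4,5},{1},{2},{3}}
4 equivalence class(es) (converged in 2)
[5]={0,4,5}  [4]={0,4,5}

Answer: BISIMILAR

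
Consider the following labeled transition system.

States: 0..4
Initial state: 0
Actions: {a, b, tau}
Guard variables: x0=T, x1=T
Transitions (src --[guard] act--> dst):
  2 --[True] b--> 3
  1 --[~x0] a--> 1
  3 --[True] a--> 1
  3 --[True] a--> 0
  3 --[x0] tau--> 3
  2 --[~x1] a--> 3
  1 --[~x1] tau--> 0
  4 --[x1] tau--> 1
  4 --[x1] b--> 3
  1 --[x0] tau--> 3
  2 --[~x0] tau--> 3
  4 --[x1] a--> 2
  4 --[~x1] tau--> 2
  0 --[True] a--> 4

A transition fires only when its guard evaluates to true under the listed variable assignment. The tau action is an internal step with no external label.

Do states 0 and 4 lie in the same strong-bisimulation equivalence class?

Answer: NOT BISIMILAR

Working:
Compute ~ classes (split until stable):
  π0 = {{0,1,2,3,4}}
  π1 = {{0},{1},{2},{3},{4}}
5 equivalence class(es) (converged in 2)
class of 0: {0}; class of 4: {4}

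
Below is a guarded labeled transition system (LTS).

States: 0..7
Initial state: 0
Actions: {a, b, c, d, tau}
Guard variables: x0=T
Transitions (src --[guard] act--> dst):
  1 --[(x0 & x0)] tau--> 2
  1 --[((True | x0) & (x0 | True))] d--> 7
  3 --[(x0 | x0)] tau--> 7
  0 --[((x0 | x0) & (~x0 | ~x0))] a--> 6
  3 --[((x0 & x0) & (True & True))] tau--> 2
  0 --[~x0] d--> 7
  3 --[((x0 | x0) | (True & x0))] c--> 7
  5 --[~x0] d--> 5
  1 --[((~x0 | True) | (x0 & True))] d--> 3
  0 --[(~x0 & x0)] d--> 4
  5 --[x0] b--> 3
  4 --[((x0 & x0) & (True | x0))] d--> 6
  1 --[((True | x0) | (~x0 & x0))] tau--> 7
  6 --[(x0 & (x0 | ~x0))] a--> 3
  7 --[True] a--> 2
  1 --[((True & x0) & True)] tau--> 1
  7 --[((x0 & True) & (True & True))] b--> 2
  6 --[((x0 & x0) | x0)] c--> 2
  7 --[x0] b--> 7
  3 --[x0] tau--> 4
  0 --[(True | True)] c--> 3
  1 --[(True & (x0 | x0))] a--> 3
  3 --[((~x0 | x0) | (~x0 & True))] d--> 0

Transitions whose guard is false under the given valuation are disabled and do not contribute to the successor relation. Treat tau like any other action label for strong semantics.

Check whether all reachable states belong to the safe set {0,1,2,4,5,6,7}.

Answer: INVARIANT VIOLATED at state 3

Trace:
Inv-set: {0,1,2,4,5,6,7}
Reach set: {0,2,3,4,6,7}
  0: ✓
  2: ✓
  3: ✗ unsafe
  4: ✓
  6: ✓
  7: ✓
counterexample path to 3: c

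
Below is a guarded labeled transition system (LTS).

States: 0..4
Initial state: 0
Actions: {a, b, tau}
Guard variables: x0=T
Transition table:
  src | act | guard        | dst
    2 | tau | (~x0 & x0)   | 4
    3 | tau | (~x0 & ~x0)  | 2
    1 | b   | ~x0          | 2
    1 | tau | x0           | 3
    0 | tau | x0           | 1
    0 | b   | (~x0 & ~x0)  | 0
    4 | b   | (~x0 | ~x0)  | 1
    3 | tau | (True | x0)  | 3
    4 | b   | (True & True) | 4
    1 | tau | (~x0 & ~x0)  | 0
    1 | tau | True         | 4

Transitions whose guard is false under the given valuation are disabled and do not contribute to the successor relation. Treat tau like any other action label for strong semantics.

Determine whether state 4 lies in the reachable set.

After dropping false guards: 5 live edges.
Layer 0: {0}
Layer 1: {1}  now seen {0,1}
Layer 2: {3,4}  now seen {0,1,3,4}
R = {0,1,3,4}
trace reaching 4: tau·tau

Answer: REACHABLE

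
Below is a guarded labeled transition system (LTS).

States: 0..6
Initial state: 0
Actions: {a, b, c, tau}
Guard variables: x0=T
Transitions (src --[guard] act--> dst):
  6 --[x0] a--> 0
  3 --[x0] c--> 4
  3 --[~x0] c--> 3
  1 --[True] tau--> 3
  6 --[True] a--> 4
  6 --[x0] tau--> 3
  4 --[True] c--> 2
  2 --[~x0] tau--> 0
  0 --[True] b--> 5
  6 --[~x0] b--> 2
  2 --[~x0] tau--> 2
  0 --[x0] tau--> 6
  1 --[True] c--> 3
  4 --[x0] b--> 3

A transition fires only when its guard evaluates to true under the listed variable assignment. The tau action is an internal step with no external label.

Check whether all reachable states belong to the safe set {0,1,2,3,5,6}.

Answer: INVARIANT VIOLATED at state 4

Trace:
Inv-set: {0,1,2,3,5,6}
Reach set: {0,2,3,4,5,6}
  0: ok
  2: ok
  3: ok
  4: outside
  5: ok
  6: ok
reach 4 via tau·a — violates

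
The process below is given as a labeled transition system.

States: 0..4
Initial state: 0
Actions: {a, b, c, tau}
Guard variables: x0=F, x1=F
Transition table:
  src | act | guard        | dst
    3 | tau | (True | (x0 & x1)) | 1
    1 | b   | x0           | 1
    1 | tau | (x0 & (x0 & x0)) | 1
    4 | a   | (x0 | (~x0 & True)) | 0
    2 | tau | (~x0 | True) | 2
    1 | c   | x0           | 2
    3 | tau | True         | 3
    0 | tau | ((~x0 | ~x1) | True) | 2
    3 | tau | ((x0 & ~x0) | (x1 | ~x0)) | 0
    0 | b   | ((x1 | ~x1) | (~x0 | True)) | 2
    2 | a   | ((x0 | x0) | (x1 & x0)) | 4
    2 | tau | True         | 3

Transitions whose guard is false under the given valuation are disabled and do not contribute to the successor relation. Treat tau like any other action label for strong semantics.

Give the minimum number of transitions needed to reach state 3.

BFS to 3:
  Layer 0: {0}
  Layer 1: {2}
  Layer 2: {3}
3 enters at depth 2; path b·tau

Answer: 2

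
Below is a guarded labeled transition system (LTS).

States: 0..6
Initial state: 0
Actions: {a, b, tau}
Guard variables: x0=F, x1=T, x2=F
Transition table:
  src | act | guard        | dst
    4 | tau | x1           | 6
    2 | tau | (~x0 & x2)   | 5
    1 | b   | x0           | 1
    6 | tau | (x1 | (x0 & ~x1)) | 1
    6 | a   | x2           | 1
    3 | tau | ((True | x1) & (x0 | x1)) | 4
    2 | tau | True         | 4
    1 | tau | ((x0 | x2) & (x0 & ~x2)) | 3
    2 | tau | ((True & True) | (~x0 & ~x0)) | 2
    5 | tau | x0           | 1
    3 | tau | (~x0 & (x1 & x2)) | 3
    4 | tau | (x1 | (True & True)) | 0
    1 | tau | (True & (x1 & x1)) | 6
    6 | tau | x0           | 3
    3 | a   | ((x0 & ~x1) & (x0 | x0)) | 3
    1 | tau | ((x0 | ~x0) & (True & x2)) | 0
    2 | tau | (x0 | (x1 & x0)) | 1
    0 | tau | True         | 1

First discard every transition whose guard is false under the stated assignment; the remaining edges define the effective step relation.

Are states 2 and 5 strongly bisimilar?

Compute ~ classes (split until stable):
  π0 = {{0,1,2,3,4,5,6}}
  π1 = {{0,1,2,3,4,6},{5}}
2 equivalence class(es) (converged in 2)
class of 2: {0,1,2,3,4,6}; class of 5: {5}

Answer: NOT BISIMILAR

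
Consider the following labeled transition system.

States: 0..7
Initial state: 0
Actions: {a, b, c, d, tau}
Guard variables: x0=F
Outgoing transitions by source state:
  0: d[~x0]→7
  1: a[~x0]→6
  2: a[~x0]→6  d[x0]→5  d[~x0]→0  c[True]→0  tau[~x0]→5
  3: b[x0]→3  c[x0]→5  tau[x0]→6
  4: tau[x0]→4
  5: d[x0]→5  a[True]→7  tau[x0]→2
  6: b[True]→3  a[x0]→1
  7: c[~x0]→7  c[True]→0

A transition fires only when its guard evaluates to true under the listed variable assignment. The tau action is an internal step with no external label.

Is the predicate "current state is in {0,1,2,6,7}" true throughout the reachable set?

Answer: INVARIANT HOLDS

Working:
Allowed set {0,1,2,6,7}
R = {0,7}
  0: ok
  7: ok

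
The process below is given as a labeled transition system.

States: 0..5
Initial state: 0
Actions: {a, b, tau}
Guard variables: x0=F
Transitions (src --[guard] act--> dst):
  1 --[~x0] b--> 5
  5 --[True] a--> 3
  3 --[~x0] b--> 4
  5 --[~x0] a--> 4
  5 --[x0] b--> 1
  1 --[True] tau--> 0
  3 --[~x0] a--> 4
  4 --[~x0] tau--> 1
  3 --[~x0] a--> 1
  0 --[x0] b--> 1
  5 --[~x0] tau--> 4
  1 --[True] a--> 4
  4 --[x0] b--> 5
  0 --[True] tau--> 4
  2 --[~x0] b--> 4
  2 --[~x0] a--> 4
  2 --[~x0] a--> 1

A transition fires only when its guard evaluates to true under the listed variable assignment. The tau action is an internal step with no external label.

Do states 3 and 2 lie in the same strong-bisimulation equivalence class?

Refine partition for ~:
  P[0] = {{0,1,2,3,4,5}}
  P[1] = {{0,4},{1},{2,3},{5}}
  P[2] = {{0},{1},{2,3},{4},{5}}
Fixed point at round 3; 5 class(es).
class of 3: {2,3}; class of 2: {2,3}

Answer: BISIMILAR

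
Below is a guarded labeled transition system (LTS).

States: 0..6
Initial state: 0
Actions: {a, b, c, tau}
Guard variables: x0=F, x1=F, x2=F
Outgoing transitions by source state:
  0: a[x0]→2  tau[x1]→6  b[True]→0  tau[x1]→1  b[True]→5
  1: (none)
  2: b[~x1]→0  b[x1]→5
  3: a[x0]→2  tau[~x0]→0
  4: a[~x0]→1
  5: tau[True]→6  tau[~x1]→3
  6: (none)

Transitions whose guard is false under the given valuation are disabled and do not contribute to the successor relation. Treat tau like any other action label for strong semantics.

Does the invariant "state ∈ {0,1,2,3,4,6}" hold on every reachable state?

Allowed set {0,1,2,3,4,6}
Reachable = {0,3,5,6}
  0: ok
  3: ok
  5: VIOLATES
  6: ok
reach 5 via b — violates

Answer: INVARIANT VIOLATED at state 5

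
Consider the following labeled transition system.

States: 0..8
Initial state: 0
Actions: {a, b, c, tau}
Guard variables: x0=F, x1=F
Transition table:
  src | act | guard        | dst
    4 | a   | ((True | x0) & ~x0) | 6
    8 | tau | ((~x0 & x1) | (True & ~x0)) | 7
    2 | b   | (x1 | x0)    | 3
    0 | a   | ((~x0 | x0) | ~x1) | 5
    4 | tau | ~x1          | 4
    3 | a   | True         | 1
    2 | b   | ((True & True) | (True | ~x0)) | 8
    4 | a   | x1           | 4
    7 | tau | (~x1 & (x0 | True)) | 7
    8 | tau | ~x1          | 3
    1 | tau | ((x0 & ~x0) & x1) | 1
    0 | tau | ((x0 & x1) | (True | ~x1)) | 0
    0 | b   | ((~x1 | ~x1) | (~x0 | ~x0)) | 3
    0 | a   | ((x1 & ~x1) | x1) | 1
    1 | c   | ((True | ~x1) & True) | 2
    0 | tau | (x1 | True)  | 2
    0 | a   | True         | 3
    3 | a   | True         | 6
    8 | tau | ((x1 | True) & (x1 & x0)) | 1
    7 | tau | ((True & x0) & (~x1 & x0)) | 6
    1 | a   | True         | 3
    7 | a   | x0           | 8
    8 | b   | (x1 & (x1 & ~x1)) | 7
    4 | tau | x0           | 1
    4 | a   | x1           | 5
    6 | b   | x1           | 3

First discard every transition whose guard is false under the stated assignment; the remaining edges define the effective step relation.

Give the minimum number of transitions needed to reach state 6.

Answer: 2

Trace:
Layered search for 6:
  L0 = {0}
  L1 = {2,3,5}
  L2 = {1,6,8}
first hit 6 at d=2 via a·a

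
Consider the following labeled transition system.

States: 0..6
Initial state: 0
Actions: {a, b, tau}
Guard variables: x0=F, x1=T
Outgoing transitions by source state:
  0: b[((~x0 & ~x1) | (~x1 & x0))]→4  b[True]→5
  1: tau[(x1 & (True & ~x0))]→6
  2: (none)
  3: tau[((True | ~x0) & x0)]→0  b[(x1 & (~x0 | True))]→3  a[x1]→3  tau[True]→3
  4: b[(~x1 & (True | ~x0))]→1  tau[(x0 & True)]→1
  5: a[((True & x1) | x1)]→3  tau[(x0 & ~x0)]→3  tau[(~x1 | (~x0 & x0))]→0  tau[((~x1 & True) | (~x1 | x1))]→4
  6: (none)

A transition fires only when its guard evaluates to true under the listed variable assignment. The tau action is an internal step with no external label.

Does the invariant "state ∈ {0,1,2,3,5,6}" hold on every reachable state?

Allowed set {0,1,2,3,5,6}
Reachable = {0,3,4,5}
  0: ✓
  3: ✓
  4: outside
  5: ✓
counterexample path to 4: b·tau

Answer: INVARIANT VIOLATED at state 4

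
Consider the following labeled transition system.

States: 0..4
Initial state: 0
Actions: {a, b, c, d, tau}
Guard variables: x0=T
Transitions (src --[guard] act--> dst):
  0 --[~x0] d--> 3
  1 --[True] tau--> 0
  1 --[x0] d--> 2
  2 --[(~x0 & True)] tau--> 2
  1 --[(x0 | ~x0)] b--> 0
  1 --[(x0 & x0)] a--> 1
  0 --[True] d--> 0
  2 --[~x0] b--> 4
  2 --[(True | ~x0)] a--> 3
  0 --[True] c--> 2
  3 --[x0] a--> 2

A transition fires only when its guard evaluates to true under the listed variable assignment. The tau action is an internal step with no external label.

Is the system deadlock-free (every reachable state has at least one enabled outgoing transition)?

R = {0,2,3}
  0: c→2  d→0  [deg 2]
  2: a→3  [deg 1]
  3: a→2  [deg 1]

Answer: DEADLOCK-FREE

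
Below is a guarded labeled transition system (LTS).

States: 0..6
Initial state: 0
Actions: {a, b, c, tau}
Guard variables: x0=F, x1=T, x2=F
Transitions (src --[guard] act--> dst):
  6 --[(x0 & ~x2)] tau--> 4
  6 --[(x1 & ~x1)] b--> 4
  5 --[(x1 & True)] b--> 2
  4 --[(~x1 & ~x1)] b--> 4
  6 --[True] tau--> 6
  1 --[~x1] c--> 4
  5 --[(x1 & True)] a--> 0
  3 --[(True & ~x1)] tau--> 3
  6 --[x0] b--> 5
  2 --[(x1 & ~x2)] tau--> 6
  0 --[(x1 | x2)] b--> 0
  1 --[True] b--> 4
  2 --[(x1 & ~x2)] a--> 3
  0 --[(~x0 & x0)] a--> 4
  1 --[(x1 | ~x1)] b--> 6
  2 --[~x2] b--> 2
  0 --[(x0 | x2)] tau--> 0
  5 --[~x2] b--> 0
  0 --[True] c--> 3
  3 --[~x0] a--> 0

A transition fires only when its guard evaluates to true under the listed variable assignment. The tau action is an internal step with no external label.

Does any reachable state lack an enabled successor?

Reach set: {0,3}
  0: b→0  c→3  [2 out]
  3: a→0  [1 out]

Answer: DEADLOCK-FREE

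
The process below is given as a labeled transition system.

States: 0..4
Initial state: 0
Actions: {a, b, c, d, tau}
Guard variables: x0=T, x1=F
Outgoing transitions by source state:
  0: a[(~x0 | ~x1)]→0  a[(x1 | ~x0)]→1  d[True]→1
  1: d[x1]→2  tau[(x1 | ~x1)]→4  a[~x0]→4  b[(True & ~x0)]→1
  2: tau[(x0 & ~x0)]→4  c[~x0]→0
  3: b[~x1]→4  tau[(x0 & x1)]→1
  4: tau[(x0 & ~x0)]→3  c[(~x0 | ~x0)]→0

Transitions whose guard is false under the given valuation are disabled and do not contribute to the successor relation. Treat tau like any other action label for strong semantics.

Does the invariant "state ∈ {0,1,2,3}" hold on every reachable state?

Allowed set {0,1,2,3}
Reach set: {0,1,4}
  0: ok
  1: ok
  4: outside
witness against invariant: d·tau → 4

Answer: INVARIANT VIOLATED at state 4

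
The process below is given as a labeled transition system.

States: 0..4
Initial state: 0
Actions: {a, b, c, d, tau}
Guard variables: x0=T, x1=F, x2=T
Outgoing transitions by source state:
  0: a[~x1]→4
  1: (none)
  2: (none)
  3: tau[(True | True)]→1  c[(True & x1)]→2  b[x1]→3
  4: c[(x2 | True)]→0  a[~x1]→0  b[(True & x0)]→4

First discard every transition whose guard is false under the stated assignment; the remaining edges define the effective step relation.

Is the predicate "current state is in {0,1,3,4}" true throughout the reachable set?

Answer: INVARIANT HOLDS

Trace:
Inv-set: {0,1,3,4}
Reach set: {0,4}
  0: ✓
  4: ✓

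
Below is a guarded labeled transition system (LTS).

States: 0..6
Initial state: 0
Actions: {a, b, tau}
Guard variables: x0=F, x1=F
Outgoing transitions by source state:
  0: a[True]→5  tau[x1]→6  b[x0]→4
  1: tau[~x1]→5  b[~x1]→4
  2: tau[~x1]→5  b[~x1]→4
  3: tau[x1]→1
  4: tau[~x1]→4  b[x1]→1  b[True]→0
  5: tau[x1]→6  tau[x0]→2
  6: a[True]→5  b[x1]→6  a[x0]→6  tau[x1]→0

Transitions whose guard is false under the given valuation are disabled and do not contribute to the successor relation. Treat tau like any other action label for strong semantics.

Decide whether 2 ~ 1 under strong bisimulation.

Refine partition for ~:
  round 0: {{0,1,2,3,4,5,6}}
  round 1: {{0,6},{1,2,4},{3,5}}
  round 2: {{0,6},{1,2},{3,5},{4}}
Fixed point at round 3; 4 class(es).
2∈{1,2}, 1∈{1,2}

Answer: BISIMILAR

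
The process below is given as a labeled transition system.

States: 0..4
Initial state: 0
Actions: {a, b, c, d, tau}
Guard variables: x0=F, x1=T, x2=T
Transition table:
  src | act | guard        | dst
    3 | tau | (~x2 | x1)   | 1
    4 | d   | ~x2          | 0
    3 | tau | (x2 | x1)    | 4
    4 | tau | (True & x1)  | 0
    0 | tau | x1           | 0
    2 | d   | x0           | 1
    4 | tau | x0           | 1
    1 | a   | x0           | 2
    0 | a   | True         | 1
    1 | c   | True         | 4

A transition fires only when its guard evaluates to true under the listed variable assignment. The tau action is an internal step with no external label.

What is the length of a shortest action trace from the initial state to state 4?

Breadth-first toward 4:
  L0 = {0}
  L1 = {1}
  L2 = {4}
depth(4)=2, e.g. a·c

Answer: 2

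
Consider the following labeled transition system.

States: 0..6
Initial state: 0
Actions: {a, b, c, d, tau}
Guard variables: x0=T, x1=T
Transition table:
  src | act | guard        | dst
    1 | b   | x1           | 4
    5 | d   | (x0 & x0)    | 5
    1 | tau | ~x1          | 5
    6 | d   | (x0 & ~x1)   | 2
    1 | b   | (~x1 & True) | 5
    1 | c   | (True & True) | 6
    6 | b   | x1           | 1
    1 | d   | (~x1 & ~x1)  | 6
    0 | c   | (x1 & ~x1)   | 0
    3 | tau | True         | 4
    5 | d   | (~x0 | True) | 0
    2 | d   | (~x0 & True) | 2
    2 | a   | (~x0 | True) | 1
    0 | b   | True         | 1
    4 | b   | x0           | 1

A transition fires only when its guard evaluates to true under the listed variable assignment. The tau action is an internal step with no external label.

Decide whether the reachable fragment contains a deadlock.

Reachable = {0,1,4,6}
  0: b→1  [1 out]
  1: b→4  c→6  [2 out]
  4: b→1  [1 out]
  6: b→1  [1 out]

Answer: DEADLOCK-FREE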